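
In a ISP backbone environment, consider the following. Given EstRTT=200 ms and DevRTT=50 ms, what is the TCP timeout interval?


Given: EstRTT = 200 ms, DevRTT = 50 ms
Timeout = EstRTT + 4 * DevRTT
4 * DevRTT = 4 * 50 = 200
Timeout = 200 + 200 = 400 ms

400


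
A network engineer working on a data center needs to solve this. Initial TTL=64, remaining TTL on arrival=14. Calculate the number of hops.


Given: initial TTL = 64, received TTL = 14
Hops = initial TTL - received TTL
Hops = 64 - 14 = 50

50


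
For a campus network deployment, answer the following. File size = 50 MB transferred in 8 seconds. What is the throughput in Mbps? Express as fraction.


Given: file = 50 MB, time = 8 s
File in Mb = 50 * 8 = 400 Mb
Throughput = 400 / 8 Mbps
Throughput = 50 Mbps

50


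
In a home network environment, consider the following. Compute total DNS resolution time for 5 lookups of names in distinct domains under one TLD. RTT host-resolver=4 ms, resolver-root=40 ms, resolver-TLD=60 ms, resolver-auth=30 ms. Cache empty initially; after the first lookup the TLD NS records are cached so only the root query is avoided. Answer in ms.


Lookup 1 (cold cache): local + root + TLD + auth = 4 + 40 + 60 + 30 = 134 ms
Lookups 2..5 (TLD NS cached -> skip root; new domain -> still ask TLD and auth): local + TLD + auth = 4 + 60 + 30 = 94 ms each
Remaining 4 lookups: 4 * 94 = 376 ms
Total = 134 + 376 = 510 ms

510


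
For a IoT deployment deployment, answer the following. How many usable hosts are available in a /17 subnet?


Given: subnet mask /17
Host bits = 32 - 17 = 15
Total addresses = 2^15 = 32768
Usable hosts = 32768 - 2 (network + broadcast) = 32766

32766


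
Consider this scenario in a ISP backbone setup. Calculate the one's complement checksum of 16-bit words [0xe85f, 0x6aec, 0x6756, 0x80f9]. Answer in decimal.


Given words: [0xe85f, 0x6aec, 0x6756, 0x80f9]
Step 1: Sum all words
Raw sum = 59487 + 27372 + 26454 + 33017 = 146330
Step 2: Fold carry: (15258 + 2) = 15260
One's complement = ~15260 & 0xFFFF = 50275

50275


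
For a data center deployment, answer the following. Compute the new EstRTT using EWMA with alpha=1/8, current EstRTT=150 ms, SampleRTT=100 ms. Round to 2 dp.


Given: EstRTT = 150 ms, SampleRTT = 100 ms, alpha = 1/8
New EstRTT = (1 - alpha) * EstRTT + alpha * SampleRTT
(7/8) * 150 = 131.25
(1/8) * 100 = 12.5
New EstRTT = 131.25 + 12.5 = 143.75 ms -> 143.75 ms (2 dp)

143.75


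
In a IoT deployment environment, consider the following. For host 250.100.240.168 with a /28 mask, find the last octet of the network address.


Given: IP = 250.100.240.168, prefix = /28
Subnet mask = 255.255.255.240
Last octet of IP: 168
Last octet of mask: 240
Network last octet = 168 AND 240 = 160

160


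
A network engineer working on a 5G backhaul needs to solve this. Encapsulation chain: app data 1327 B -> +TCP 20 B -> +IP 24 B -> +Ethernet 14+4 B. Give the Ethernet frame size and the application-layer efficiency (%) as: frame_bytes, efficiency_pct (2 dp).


TCP segment = 1327 + 20 = 1347 B
IP packet = 1347 + 24 = 1371 B
Ethernet frame = 1371 + 14 + 4 = 1389 B
Efficiency = app / frame = 1327 / 1389 = 0.955364 = 95.5364% -> 95.54% (2 dp)

1389, 95.54


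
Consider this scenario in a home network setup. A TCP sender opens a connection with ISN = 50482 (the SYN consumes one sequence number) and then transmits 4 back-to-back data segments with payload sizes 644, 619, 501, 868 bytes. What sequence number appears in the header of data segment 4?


The SYN occupies sequence number ISN = 50482, so the first data byte is ISN + 1 = 50483.
SEQ of data segment i = (ISN + 1) + sum of payload sizes of segments 1..i-1.
Segment 1: SEQ = 50483, payload = 644 bytes
Segment 2: SEQ = 51127, payload = 619 bytes
Segment 3: SEQ = 51746, payload = 501 bytes
Segment 4: SEQ = 52247, payload = 868 bytes
SEQ of segment 4 = 50483 + 644 + 619 + 501 = 52247

52247


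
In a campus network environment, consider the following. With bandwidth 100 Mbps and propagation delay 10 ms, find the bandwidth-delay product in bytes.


Given: bandwidth = 100 Mbps, delay = 10 ms
BDP in bits = 100 * 10^6 * 10 / 1000
BDP in bits = 1000000
BDP in bytes = 1000000 / 8 = 125000

125000


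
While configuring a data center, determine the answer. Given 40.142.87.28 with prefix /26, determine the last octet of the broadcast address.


Given: IP = 40.142.87.28, prefix = /26
Host bits = 32 - 26 = 6
Network last octet = 28 AND mask = 0
Host part size = 2^6 - 1 = 63
Broadcast last octet = 0 OR 63 = 63

63


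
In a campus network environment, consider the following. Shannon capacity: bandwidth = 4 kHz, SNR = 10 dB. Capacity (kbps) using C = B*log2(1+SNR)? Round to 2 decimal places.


Given: B = 4 kHz, SNR = 10 dB
SNR linear = 10^(10/10) = 10
1 + SNR = 11
log2(11) = 3.4594316186
C = 4 * 1000 * 3.4594316186 = 13837.7265 bps
C = 13.837726 kbps -> 13.84 kbps (2 dp)

13.84


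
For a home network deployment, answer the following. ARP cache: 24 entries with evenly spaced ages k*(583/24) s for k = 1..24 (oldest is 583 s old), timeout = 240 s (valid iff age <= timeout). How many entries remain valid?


Ages are k * 583/24 s for k = 1..24 (spacing = 24.2917 s).
Entry k is valid iff k * 583/24 <= 240 iff k <= 24 * 240 / 583 = 9.8799
n_valid = floor(9.8799) = 9
(n_stale = 24 - 9 = 15)

9


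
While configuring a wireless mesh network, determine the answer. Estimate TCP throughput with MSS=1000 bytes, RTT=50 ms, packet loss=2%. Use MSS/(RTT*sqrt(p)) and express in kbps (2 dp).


Given: MSS = 1000 bytes, RTT = 50 ms, loss = 2%
RTT in seconds = 50 / 1000 = 0.05
Loss rate = 2% = 0.02
sqrt(loss) = sqrt(0.02) = 0.141421356237
Throughput (bytes/s) = 1000 / (0.05 * 0.141421356237) = 141421.3562
Throughput (kbps) = 141421.3562 * 8 / 1000 = 1131.370850 -> 1131.37 kbps (2 dp)

1131.37


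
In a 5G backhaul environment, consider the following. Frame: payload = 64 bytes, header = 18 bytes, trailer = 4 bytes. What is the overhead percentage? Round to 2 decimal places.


Given: payload = 64 B, header = 18 B, trailer = 4 B
Overhead bytes = header + trailer = 18 + 4 = 22
Total frame = payload + overhead = 64 + 22 = 86
Overhead % = 22 / 86 * 100 = 25.5814% -> 25.58% (2 dp)

25.58


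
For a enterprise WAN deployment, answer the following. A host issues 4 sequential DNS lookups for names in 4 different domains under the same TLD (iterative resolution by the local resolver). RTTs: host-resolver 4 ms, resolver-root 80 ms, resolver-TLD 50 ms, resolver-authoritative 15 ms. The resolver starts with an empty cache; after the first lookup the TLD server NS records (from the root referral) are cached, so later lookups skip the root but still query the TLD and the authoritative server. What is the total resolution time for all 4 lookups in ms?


Lookup 1 (cold cache): local + root + TLD + auth = 4 + 80 + 50 + 15 = 149 ms
Lookups 2..4 (TLD NS cached -> skip root; new domain -> still ask TLD and auth): local + TLD + auth = 4 + 50 + 15 = 69 ms each
Remaining 3 lookups: 3 * 69 = 207 ms
Total = 149 + 207 = 356 ms

356


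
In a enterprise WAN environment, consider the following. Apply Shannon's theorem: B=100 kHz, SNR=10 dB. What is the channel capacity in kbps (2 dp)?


Given: B = 100 kHz, SNR = 10 dB
SNR linear = 10^(10/10) = 10
1 + SNR = 11
log2(11) = 3.4594316186
C = 100 * 1000 * 3.4594316186 = 345943.1619 bps
C = 345.943162 kbps -> 345.94 kbps (2 dp)

345.94


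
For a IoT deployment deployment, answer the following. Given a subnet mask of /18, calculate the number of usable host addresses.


Given: subnet mask /18
Host bits = 32 - 18 = 14
Total addresses = 2^14 = 16384
Usable hosts = 16384 - 2 (network + broadcast) = 16382

16382


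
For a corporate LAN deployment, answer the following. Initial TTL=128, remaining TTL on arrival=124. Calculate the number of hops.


Given: initial TTL = 128, received TTL = 124
Hops = initial TTL - received TTL
Hops = 128 - 124 = 4

4


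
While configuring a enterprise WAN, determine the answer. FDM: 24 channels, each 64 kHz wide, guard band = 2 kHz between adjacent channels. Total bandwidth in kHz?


Given: 24 channels, 64 kHz each, guard = 2 kHz
Channel bandwidth = 24 * 64 = 1536 kHz
Guard bands = 23 gaps * 2 kHz = 46 kHz
Total = 1536 + 46 = 1582 kHz

1582


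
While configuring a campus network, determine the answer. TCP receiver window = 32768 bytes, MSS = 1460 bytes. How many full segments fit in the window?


Given: RWND = 32768 bytes, MSS = 1460 bytes
Full segments = floor(RWND / MSS)
Full segments = floor(32768 / 1460)
Full segments = floor(22.4438) = 22

22


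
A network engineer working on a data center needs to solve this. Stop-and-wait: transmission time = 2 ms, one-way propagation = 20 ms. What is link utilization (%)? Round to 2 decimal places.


Given: Ttrans = 2 ms, Tprop = 20 ms
RTT = 2 * Tprop = 2 * 20 = 40 ms
U = Ttrans / (Ttrans + RTT)
U = 2 / (2 + 40)
U = 2 / 42 = 0.047619
U% = 4.76%

4.76


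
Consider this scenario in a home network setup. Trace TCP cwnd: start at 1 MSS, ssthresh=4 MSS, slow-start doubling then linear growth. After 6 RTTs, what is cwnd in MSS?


RTT 0: cwnd = 1 MSS (initial)
RTT 1: cwnd = 2 MSS (slow start, doubled)
RTT 2: cwnd = 4 MSS (slow start, doubled)
RTT 3: cwnd = 5 MSS (congestion avoidance, +1)
RTT 4: cwnd = 6 MSS (congestion avoidance, +1)
RTT 5: cwnd = 7 MSS (congestion avoidance, +1)
RTT 6: cwnd = 8 MSS (congestion avoidance, +1)

8


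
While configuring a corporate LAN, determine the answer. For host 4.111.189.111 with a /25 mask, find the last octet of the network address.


Given: IP = 4.111.189.111, prefix = /25
Subnet mask = 255.255.255.128
Last octet of IP: 111
Last octet of mask: 128
Network last octet = 111 AND 128 = 0

0


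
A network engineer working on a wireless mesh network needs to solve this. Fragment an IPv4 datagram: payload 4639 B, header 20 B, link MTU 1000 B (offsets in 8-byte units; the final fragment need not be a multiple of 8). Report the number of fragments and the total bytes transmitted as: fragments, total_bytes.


Max data per non-final fragment = floor((MTU - header)/8)*8 = floor((1000 - 20)/8)*8 = floor(980/8)*8 = 976 B
Final fragment needs no 8-byte alignment: it can carry up to MTU - header = 980 B
Non-final fragments needed = ceil((payload - 980) / 976) = ceil(3659/976) = ceil(3.7490) = 4
Number of fragments = 4 + 1 = 5
Fragment sizes (data): 4 * 976 B + 735 B (last, 735 <= 980 OK)
Total bytes sent = payload + n_frags * header = 4639 + 5*20 = 4639 + 100 = 4739 B

5, 4739


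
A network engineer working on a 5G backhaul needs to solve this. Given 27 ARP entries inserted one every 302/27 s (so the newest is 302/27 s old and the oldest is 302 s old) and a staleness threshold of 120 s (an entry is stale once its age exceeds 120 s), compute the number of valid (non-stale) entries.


Ages are k * 302/27 s for k = 1..27 (spacing = 11.1852 s).
Entry k is valid iff k * 302/27 <= 120 iff k <= 27 * 120 / 302 = 10.7285
n_valid = floor(10.7285) = 10
(n_stale = 27 - 10 = 17)

10


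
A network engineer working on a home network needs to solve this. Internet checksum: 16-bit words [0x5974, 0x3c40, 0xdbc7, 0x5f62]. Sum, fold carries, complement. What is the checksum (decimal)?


Given words: [0x5974, 0x3c40, 0xdbc7, 0x5f62]
Step 1: Sum all words
Raw sum = 22900 + 15424 + 56263 + 24418 = 119005
Step 2: Fold carry: (53469 + 1) = 53470
One's complement = ~53470 & 0xFFFF = 12065

12065


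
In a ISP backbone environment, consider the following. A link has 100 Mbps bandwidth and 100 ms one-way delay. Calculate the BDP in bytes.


Given: bandwidth = 100 Mbps, delay = 100 ms
BDP in bits = 100 * 10^6 * 100 / 1000
BDP in bits = 10000000
BDP in bytes = 10000000 / 8 = 1250000

1250000


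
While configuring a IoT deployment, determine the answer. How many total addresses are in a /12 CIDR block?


Given: CIDR prefix /12
Host bits = 32 - 12 = 20
Total addresses = 2^20 = 1048576

1048576


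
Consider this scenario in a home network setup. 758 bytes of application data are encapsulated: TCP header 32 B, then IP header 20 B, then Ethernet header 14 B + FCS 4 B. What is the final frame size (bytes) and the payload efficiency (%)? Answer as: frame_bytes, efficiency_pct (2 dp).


TCP segment = 758 + 32 = 790 B
IP packet = 790 + 20 = 810 B
Ethernet frame = 810 + 14 + 4 = 828 B
Efficiency = app / frame = 758 / 828 = 0.915459 = 91.5459% -> 91.55% (2 dp)

828, 91.55


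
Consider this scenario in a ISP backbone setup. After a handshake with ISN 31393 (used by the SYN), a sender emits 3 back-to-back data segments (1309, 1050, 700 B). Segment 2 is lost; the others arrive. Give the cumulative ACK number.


SYN uses sequence number 31393; first data byte = ISN + 1 = 31394.
Segment 1: SEQ = 31394, len = 1309 B, covers [31394, 32702]
Segment 2: SEQ = 32703, len = 1050 B, covers [32703, 33752] [LOST]
Segment 3: SEQ = 33753, len = 700 B, covers [33753, 34452]
In-order data received: bytes [31394, 32702] (segments 1..1).
Segment 2 missing -> gap begins at byte 32703; later segments buffered out of order.
Cumulative ACK = next expected in-order byte = 31394 + 1309 = 32703

32703


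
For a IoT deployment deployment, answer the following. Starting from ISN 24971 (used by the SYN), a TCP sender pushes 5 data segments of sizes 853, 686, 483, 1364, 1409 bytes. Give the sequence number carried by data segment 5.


The SYN occupies sequence number ISN = 24971, so the first data byte is ISN + 1 = 24972.
SEQ of data segment i = (ISN + 1) + sum of payload sizes of segments 1..i-1.
Segment 1: SEQ = 24972, payload = 853 bytes
Segment 2: SEQ = 25825, payload = 686 bytes
Segment 3: SEQ = 26511, payload = 483 bytes
Segment 4: SEQ = 26994, payload = 1364 bytes
Segment 5: SEQ = 28358, payload = 1409 bytes
SEQ of segment 5 = 24972 + 853 + 686 + 483 + 1364 = 28358

28358


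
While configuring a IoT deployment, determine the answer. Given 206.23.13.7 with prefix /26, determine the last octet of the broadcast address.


Given: IP = 206.23.13.7, prefix = /26
Host bits = 32 - 26 = 6
Network last octet = 7 AND mask = 0
Host part size = 2^6 - 1 = 63
Broadcast last octet = 0 OR 63 = 63

63


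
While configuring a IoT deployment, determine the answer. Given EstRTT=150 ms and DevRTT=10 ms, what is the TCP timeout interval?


Given: EstRTT = 150 ms, DevRTT = 10 ms
Timeout = EstRTT + 4 * DevRTT
4 * DevRTT = 4 * 10 = 40
Timeout = 150 + 40 = 190 ms

190


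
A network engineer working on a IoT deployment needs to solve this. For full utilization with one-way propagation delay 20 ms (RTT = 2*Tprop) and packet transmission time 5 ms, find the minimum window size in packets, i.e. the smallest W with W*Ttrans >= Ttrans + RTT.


Given: Ttrans = 5 ms, RTT = 40 ms (= 2 * Tprop, Tprop = 20 ms)
Time until first ACK returns = Ttrans + RTT = 5 + 40 = 45 ms
Need W * Ttrans >= Ttrans + RTT  ->  W >= (Ttrans + RTT) / Ttrans
(Ttrans + RTT) / Ttrans = 45 / 5 = 9
W_min = ceil(9) = 9

9


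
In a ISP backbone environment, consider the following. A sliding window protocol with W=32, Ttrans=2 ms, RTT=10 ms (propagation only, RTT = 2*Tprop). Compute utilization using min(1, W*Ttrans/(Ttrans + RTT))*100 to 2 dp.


Given: W = 32, Ttrans = 2 ms, RTT = 10 ms (= 2 * Tprop, Tprop = 5 ms)
Cycle time = Ttrans + RTT = 2 + 10 = 12 ms (first packet sent until its ACK returns)
W * Ttrans = 32 * 2 = 64 ms of sending per cycle
W * Ttrans / (Ttrans + RTT) = 64 / 12 = 5.333333
U = min(1, 5.333333) = 1.000000
U% = 100.00%

100.00


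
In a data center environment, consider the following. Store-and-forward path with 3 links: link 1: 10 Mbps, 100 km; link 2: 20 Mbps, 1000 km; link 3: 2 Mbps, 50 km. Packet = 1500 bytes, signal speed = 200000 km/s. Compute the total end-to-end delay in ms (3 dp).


Packet = 1500 bytes = 12000 bits. Store-and-forward: sum (t_trans + t_prop) per link.
Link 1: t_trans = 12000/(10*10^6) s = 1.2000 ms; t_prop = 100/200000 s = 0.5000 ms; subtotal = 1.7000 ms
Link 2: t_trans = 12000/(20*10^6) s = 0.6000 ms; t_prop = 1000/200000 s = 5.0000 ms; subtotal = 5.6000 ms
Link 3: t_trans = 12000/(2*10^6) s = 6.0000 ms; t_prop = 50/200000 s = 0.2500 ms; subtotal = 6.2500 ms
End-to-end = 1.7000 + 5.6000 + 6.2500 = 13.5500 ms -> 13.550 ms (3 dp)

13.550


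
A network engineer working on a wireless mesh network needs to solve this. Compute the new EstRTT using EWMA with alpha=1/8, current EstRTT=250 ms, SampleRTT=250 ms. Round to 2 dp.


Given: EstRTT = 250 ms, SampleRTT = 250 ms, alpha = 1/8
New EstRTT = (1 - alpha) * EstRTT + alpha * SampleRTT
(7/8) * 250 = 218.75
(1/8) * 250 = 31.25
New EstRTT = 218.75 + 31.25 = 250 ms -> 250.00 ms (2 dp)

250.00


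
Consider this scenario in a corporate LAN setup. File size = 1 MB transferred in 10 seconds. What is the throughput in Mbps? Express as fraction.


Given: file = 1 MB, time = 10 s
File in Mb = 1 * 8 = 8 Mb
Throughput = 8 / 10 Mbps
Throughput = 4/5 Mbps

4/5


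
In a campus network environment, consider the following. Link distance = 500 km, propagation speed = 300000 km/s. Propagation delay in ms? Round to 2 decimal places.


Given: distance = 500 km, speed = 300000 km/s
Delay = distance / speed = 500 / 300000 seconds
Delay in ms = 500 * 1000 / 300000
Delay = 1.6667 ms
Rounded to 2 dp = 1.67 ms

1.67


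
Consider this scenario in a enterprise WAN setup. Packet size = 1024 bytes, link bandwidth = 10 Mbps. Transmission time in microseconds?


Given: packet = 1024 bytes, bandwidth = 10 Mbps
Packet in bits = 1024 * 8 = 8192 bits
Bandwidth = 10 * 10^6 = 10000000 bps
Time = 8192 / 10000000 seconds
Time in us = 8192 * 10^6 / 10000000 = 819.2

819.2


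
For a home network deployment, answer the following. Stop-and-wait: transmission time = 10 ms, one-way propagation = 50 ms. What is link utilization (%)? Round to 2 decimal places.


Given: Ttrans = 10 ms, Tprop = 50 ms
RTT = 2 * Tprop = 2 * 50 = 100 ms
U = Ttrans / (Ttrans + RTT)
U = 10 / (10 + 100)
U = 10 / 110 = 0.090909
U% = 9.09%

9.09


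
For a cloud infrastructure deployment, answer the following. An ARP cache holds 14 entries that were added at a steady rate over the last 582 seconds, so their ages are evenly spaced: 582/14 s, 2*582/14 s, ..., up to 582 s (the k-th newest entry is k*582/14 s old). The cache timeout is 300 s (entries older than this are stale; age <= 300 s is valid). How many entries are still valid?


Ages are k * 582/14 s for k = 1..14 (spacing = 41.5714 s).
Entry k is valid iff k * 582/14 <= 300 iff k <= 14 * 300 / 582 = 7.2165
n_valid = floor(7.2165) = 7
(n_stale = 14 - 7 = 7)

7


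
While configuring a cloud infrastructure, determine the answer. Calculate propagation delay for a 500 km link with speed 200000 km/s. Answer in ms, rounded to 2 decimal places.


Given: distance = 500 km, speed = 200000 km/s
Delay = distance / speed = 500 / 200000 seconds
Delay in ms = 500 * 1000 / 200000
Delay = 2.5000 ms
Rounded to 2 dp = 2.50 ms

2.50


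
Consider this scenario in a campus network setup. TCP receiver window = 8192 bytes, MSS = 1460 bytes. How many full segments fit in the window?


Given: RWND = 8192 bytes, MSS = 1460 bytes
Full segments = floor(RWND / MSS)
Full segments = floor(8192 / 1460)
Full segments = floor(5.611) = 5

5


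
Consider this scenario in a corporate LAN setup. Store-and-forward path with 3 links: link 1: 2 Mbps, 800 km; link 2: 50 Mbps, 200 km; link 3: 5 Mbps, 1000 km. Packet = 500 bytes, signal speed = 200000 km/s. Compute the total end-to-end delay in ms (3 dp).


Packet = 500 bytes = 4000 bits. Store-and-forward: sum (t_trans + t_prop) per link.
Link 1: t_trans = 4000/(2*10^6) s = 2.0000 ms; t_prop = 800/200000 s = 4.0000 ms; subtotal = 6.0000 ms
Link 2: t_trans = 4000/(50*10^6) s = 0.0800 ms; t_prop = 200/200000 s = 1.0000 ms; subtotal = 1.0800 ms
Link 3: t_trans = 4000/(5*10^6) s = 0.8000 ms; t_prop = 1000/200000 s = 5.0000 ms; subtotal = 5.8000 ms
End-to-end = 6.0000 + 1.0800 + 5.8000 = 12.8800 ms -> 12.880 ms (3 dp)

12.880


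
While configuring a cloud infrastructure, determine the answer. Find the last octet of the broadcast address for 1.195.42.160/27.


Given: IP = 1.195.42.160, prefix = /27
Host bits = 32 - 27 = 5
Network last octet = 160 AND mask = 160
Host part size = 2^5 - 1 = 31
Broadcast last octet = 160 OR 31 = 191

191


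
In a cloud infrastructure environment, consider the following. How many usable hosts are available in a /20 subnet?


Given: subnet mask /20
Host bits = 32 - 20 = 12
Total addresses = 2^12 = 4096
Usable hosts = 4096 - 2 (network + broadcast) = 4094

4094


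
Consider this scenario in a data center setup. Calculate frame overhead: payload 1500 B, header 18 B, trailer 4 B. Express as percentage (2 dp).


Given: payload = 1500 B, header = 18 B, trailer = 4 B
Overhead bytes = header + trailer = 18 + 4 = 22
Total frame = payload + overhead = 1500 + 22 = 1522
Overhead % = 22 / 1522 * 100 = 1.4455% -> 1.45% (2 dp)

1.45


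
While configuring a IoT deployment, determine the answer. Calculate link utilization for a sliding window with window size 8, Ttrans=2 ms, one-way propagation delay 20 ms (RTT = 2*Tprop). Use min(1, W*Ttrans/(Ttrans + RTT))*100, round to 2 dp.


Given: W = 8, Ttrans = 2 ms, RTT = 40 ms (= 2 * Tprop, Tprop = 20 ms)
Cycle time = Ttrans + RTT = 2 + 40 = 42 ms (first packet sent until its ACK returns)
W * Ttrans = 8 * 2 = 16 ms of sending per cycle
W * Ttrans / (Ttrans + RTT) = 16 / 42 = 0.380952
U = min(1, 0.380952) = 0.380952
U% = 38.10%

38.10


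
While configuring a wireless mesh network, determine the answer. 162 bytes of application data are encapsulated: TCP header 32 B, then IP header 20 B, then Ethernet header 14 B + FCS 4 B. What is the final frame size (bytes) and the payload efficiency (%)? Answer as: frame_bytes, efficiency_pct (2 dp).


TCP segment = 162 + 32 = 194 B
IP packet = 194 + 20 = 214 B
Ethernet frame = 214 + 14 + 4 = 232 B
Efficiency = app / frame = 162 / 232 = 0.698276 = 69.8276% -> 69.83% (2 dp)

232, 69.83


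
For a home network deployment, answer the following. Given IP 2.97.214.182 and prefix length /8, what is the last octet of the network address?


Given: IP = 2.97.214.182, prefix = /8
Subnet mask = 255.0.0.0
Last octet of IP: 182
Last octet of mask: 0
Network last octet = 182 AND 0 = 0

0


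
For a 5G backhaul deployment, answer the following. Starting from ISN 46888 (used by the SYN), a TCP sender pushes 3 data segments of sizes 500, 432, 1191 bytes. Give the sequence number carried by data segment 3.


The SYN occupies sequence number ISN = 46888, so the first data byte is ISN + 1 = 46889.
SEQ of data segment i = (ISN + 1) + sum of payload sizes of segments 1..i-1.
Segment 1: SEQ = 46889, payload = 500 bytes
Segment 2: SEQ = 47389, payload = 432 bytes
Segment 3: SEQ = 47821, payload = 1191 bytes
SEQ of segment 3 = 46889 + 500 + 432 = 47821

47821


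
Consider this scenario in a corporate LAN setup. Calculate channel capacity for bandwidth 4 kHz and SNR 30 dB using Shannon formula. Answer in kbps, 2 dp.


Given: B = 4 kHz, SNR = 30 dB
SNR linear = 10^(30/10) = 1000
1 + SNR = 1001
log2(1001) = 9.9672262588
C = 4 * 1000 * 9.9672262588 = 39868.9050 bps
C = 39.868905 kbps -> 39.87 kbps (2 dp)

39.87


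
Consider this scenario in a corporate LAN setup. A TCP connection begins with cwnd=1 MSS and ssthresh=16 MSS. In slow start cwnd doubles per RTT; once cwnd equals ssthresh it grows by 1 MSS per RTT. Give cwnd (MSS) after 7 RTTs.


RTT 0: cwnd = 1 MSS (initial)
RTT 1: cwnd = 2 MSS (slow start, doubled)
RTT 2: cwnd = 4 MSS (slow start, doubled)
RTT 3: cwnd = 8 MSS (slow start, doubled)
RTT 4: cwnd = 16 MSS (slow start, doubled)
RTT 5: cwnd = 17 MSS (congestion avoidance, +1)
RTT 6: cwnd = 18 MSS (congestion avoidance, +1)
RTT 7: cwnd = 19 MSS (congestion avoidance, +1)

19


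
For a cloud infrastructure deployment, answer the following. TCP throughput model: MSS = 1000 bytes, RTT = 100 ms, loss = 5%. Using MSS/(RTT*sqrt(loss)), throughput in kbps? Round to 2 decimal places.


Given: MSS = 1000 bytes, RTT = 100 ms, loss = 5%
RTT in seconds = 100 / 1000 = 0.1
Loss rate = 5% = 0.05
sqrt(loss) = sqrt(0.05) = 0.223606797750
Throughput (bytes/s) = 1000 / (0.1 * 0.223606797750) = 44721.3595
Throughput (kbps) = 44721.3595 * 8 / 1000 = 357.770876 -> 357.77 kbps (2 dp)

357.77


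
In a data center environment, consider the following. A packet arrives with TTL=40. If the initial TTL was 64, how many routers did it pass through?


Given: initial TTL = 64, received TTL = 40
Hops = initial TTL - received TTL
Hops = 64 - 40 = 24

24


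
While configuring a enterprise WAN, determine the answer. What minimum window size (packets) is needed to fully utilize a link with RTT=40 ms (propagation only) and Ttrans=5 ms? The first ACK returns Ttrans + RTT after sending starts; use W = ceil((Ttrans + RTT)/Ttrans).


Given: Ttrans = 5 ms, RTT = 40 ms (= 2 * Tprop, Tprop = 20 ms)
Time until first ACK returns = Ttrans + RTT = 5 + 40 = 45 ms
Need W * Ttrans >= Ttrans + RTT  ->  W >= (Ttrans + RTT) / Ttrans
(Ttrans + RTT) / Ttrans = 45 / 5 = 9
W_min = ceil(9) = 9

9


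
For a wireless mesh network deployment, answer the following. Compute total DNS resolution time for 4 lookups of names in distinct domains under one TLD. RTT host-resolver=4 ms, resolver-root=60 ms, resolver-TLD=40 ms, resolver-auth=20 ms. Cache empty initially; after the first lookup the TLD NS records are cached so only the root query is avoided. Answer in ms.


Lookup 1 (cold cache): local + root + TLD + auth = 4 + 60 + 40 + 20 = 124 ms
Lookups 2..4 (TLD NS cached -> skip root; new domain -> still ask TLD and auth): local + TLD + auth = 4 + 40 + 20 = 64 ms each
Remaining 3 lookups: 3 * 64 = 192 ms
Total = 124 + 192 = 316 ms

316


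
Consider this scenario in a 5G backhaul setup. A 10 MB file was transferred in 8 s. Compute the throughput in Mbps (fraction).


Given: file = 10 MB, time = 8 s
File in Mb = 10 * 8 = 80 Mb
Throughput = 80 / 8 Mbps
Throughput = 10 Mbps

10


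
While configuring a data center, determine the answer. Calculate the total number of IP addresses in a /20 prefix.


Given: CIDR prefix /20
Host bits = 32 - 20 = 12
Total addresses = 2^12 = 4096

4096


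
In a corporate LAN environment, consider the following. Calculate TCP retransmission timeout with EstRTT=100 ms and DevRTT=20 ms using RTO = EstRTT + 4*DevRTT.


Given: EstRTT = 100 ms, DevRTT = 20 ms
Timeout = EstRTT + 4 * DevRTT
4 * DevRTT = 4 * 20 = 80
Timeout = 100 + 80 = 180 ms

180


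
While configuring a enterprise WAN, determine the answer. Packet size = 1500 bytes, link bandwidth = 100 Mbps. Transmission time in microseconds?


Given: packet = 1500 bytes, bandwidth = 100 Mbps
Packet in bits = 1500 * 8 = 12000 bits
Bandwidth = 100 * 10^6 = 100000000 bps
Time = 12000 / 100000000 seconds
Time in us = 12000 * 10^6 / 100000000 = 120

120


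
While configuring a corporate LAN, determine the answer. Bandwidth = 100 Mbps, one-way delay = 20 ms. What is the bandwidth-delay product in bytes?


Given: bandwidth = 100 Mbps, delay = 20 ms
BDP in bits = 100 * 10^6 * 20 / 1000
BDP in bits = 2000000
BDP in bytes = 2000000 / 8 = 250000

250000


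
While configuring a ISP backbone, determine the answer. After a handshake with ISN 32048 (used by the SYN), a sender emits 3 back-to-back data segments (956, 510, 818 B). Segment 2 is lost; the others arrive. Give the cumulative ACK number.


SYN uses sequence number 32048; first data byte = ISN + 1 = 32049.
Segment 1: SEQ = 32049, len = 956 B, covers [32049, 33004]
Segment 2: SEQ = 33005, len = 510 B, covers [33005, 33514] [LOST]
Segment 3: SEQ = 33515, len = 818 B, covers [33515, 34332]
In-order data received: bytes [32049, 33004] (segments 1..1).
Segment 2 missing -> gap begins at byte 33005; later segments buffered out of order.
Cumulative ACK = next expected in-order byte = 32049 + 956 = 33005

33005


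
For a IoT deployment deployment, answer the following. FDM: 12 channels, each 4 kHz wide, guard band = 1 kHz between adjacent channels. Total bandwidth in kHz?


Given: 12 channels, 4 kHz each, guard = 1 kHz
Channel bandwidth = 12 * 4 = 48 kHz
Guard bands = 11 gaps * 1 kHz = 11 kHz
Total = 48 + 11 = 59 kHz

59


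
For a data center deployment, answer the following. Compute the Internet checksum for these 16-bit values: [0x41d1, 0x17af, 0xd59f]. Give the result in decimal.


Given words: [0x41d1, 0x17af, 0xd59f]
Step 1: Sum all words
Raw sum = 16849 + 6063 + 54687 = 77599
Step 2: Fold carry: (12063 + 1) = 12064
One's complement = ~12064 & 0xFFFF = 53471

53471


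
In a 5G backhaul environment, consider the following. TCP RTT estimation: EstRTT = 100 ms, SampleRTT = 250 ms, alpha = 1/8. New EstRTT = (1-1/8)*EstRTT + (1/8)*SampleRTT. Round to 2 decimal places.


Given: EstRTT = 100 ms, SampleRTT = 250 ms, alpha = 1/8
New EstRTT = (1 - alpha) * EstRTT + alpha * SampleRTT
(7/8) * 100 = 87.5
(1/8) * 250 = 31.25
New EstRTT = 87.5 + 31.25 = 118.75 ms -> 118.75 ms (2 dp)

118.75


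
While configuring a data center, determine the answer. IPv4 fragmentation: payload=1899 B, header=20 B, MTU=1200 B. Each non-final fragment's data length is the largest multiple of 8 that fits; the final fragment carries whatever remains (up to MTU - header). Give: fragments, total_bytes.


Max data per non-final fragment = floor((MTU - header)/8)*8 = floor((1200 - 20)/8)*8 = floor(1180/8)*8 = 1176 B
Final fragment needs no 8-byte alignment: it can carry up to MTU - header = 1180 B
Non-final fragments needed = ceil((payload - 1180) / 1176) = ceil(719/1176) = ceil(0.6114) = 1
Number of fragments = 1 + 1 = 2
Fragment sizes (data): 1 * 1176 B + 723 B (last, 723 <= 1180 OK)
Total bytes sent = payload + n_frags * header = 1899 + 2*20 = 1899 + 40 = 1939 B

2, 1939


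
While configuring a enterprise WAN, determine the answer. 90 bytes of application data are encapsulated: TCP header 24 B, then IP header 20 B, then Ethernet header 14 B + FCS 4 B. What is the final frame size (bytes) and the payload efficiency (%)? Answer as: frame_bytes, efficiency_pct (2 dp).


TCP segment = 90 + 24 = 114 B
IP packet = 114 + 20 = 134 B
Ethernet frame = 134 + 14 + 4 = 152 B
Efficiency = app / frame = 90 / 152 = 0.592105 = 59.2105% -> 59.21% (2 dp)

152, 59.21


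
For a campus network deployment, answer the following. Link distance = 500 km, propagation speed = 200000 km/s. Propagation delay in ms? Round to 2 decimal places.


Given: distance = 500 km, speed = 200000 km/s
Delay = distance / speed = 500 / 200000 seconds
Delay in ms = 500 * 1000 / 200000
Delay = 2.5000 ms
Rounded to 2 dp = 2.50 ms

2.50


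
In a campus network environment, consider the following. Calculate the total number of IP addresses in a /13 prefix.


Given: CIDR prefix /13
Host bits = 32 - 13 = 19
Total addresses = 2^19 = 524288

524288


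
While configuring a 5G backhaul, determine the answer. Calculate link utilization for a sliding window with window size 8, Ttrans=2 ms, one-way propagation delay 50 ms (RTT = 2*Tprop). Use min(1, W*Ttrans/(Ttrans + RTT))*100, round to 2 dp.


Given: W = 8, Ttrans = 2 ms, RTT = 100 ms (= 2 * Tprop, Tprop = 50 ms)
Cycle time = Ttrans + RTT = 2 + 100 = 102 ms (first packet sent until its ACK returns)
W * Ttrans = 8 * 2 = 16 ms of sending per cycle
W * Ttrans / (Ttrans + RTT) = 16 / 102 = 0.156863
U = min(1, 0.156863) = 0.156863
U% = 15.69%

15.69


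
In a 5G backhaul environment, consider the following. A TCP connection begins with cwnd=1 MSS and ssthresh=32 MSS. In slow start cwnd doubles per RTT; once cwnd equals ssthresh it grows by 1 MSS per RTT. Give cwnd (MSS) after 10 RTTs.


RTT 0: cwnd = 1 MSS (initial)
RTT 1: cwnd = 2 MSS (slow start, doubled)
RTT 2: cwnd = 4 MSS (slow start, doubled)
RTT 3: cwnd = 8 MSS (slow start, doubled)
RTT 4: cwnd = 16 MSS (slow start, doubled)
RTT 5: cwnd = 32 MSS (slow start, doubled)
RTT 6: cwnd = 33 MSS (congestion avoidance, +1)
RTT 7: cwnd = 34 MSS (congestion avoidance, +1)
RTT 8: cwnd = 35 MSS (congestion avoidance, +1)
RTT 9: cwnd = 36 MSS (congestion avoidance, +1)
RTT 10: cwnd = 37 MSS (congestion avoidance, +1)

37


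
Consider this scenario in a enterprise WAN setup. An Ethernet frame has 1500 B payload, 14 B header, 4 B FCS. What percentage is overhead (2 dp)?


Given: payload = 1500 B, header = 14 B, trailer = 4 B
Overhead bytes = header + trailer = 14 + 4 = 18
Total frame = payload + overhead = 1500 + 18 = 1518
Overhead % = 18 / 1518 * 100 = 1.1858% -> 1.19% (2 dp)

1.19


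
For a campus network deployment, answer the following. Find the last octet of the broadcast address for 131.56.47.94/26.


Given: IP = 131.56.47.94, prefix = /26
Host bits = 32 - 26 = 6
Network last octet = 94 AND mask = 64
Host part size = 2^6 - 1 = 63
Broadcast last octet = 64 OR 63 = 127

127


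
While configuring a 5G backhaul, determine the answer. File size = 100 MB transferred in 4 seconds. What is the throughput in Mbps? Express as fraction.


Given: file = 100 MB, time = 4 s
File in Mb = 100 * 8 = 800 Mb
Throughput = 800 / 4 Mbps
Throughput = 200 Mbps

200


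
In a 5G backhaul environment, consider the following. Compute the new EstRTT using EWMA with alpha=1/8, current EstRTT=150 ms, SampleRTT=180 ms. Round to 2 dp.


Given: EstRTT = 150 ms, SampleRTT = 180 ms, alpha = 1/8
New EstRTT = (1 - alpha) * EstRTT + alpha * SampleRTT
(7/8) * 150 = 131.25
(1/8) * 180 = 22.5
New EstRTT = 131.25 + 22.5 = 153.75 ms -> 153.75 ms (2 dp)

153.75


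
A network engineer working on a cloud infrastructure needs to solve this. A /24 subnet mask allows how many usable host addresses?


Given: subnet mask /24
Host bits = 32 - 24 = 8
Total addresses = 2^8 = 256
Usable hosts = 256 - 2 (network + broadcast) = 254

254


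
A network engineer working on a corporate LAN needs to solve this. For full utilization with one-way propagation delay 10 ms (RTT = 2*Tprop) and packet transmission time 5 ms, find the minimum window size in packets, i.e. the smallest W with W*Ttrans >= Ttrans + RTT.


Given: Ttrans = 5 ms, RTT = 20 ms (= 2 * Tprop, Tprop = 10 ms)
Time until first ACK returns = Ttrans + RTT = 5 + 20 = 25 ms
Need W * Ttrans >= Ttrans + RTT  ->  W >= (Ttrans + RTT) / Ttrans
(Ttrans + RTT) / Ttrans = 25 / 5 = 5
W_min = ceil(5) = 5

5


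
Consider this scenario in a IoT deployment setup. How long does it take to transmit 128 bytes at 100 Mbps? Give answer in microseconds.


Given: packet = 128 bytes, bandwidth = 100 Mbps
Packet in bits = 128 * 8 = 1024 bits
Bandwidth = 100 * 10^6 = 100000000 bps
Time = 1024 / 100000000 seconds
Time in us = 1024 * 10^6 / 100000000 = 10.24

10.24


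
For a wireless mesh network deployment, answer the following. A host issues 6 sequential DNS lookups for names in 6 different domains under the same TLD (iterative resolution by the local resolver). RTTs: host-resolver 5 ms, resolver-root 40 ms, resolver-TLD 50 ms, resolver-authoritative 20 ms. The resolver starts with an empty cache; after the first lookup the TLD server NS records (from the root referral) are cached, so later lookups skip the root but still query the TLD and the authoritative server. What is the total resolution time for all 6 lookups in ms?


Lookup 1 (cold cache): local + root + TLD + auth = 5 + 40 + 50 + 20 = 115 ms
Lookups 2..6 (TLD NS cached -> skip root; new domain -> still ask TLD and auth): local + TLD + auth = 5 + 50 + 20 = 75 ms each
Remaining 5 lookups: 5 * 75 = 375 ms
Total = 115 + 375 = 490 ms

490


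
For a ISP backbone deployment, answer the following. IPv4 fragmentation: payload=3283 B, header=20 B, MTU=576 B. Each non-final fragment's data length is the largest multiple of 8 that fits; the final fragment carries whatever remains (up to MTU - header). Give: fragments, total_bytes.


Max data per non-final fragment = floor((MTU - header)/8)*8 = floor((576 - 20)/8)*8 = floor(556/8)*8 = 552 B
Final fragment needs no 8-byte alignment: it can carry up to MTU - header = 556 B
Non-final fragments needed = ceil((payload - 556) / 552) = ceil(2727/552) = ceil(4.9402) = 5
Number of fragments = 5 + 1 = 6
Fragment sizes (data): 5 * 552 B + 523 B (last, 523 <= 556 OK)
Total bytes sent = payload + n_frags * header = 3283 + 6*20 = 3283 + 120 = 3403 B

6, 3403


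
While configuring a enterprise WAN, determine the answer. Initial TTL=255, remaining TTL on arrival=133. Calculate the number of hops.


Given: initial TTL = 255, received TTL = 133
Hops = initial TTL - received TTL
Hops = 255 - 133 = 122

122


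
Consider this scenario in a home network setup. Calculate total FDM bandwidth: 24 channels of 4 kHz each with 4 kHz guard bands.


Given: 24 channels, 4 kHz each, guard = 4 kHz
Channel bandwidth = 24 * 4 = 96 kHz
Guard bands = 23 gaps * 4 kHz = 92 kHz
Total = 96 + 92 = 188 kHz

188


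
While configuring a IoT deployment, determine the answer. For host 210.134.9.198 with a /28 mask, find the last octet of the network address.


Given: IP = 210.134.9.198, prefix = /28
Subnet mask = 255.255.255.240
Last octet of IP: 198
Last octet of mask: 240
Network last octet = 198 AND 240 = 192

192


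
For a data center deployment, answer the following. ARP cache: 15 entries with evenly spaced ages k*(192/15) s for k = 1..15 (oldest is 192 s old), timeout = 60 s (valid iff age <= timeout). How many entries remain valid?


Ages are k * 192/15 s for k = 1..15 (spacing = 12.8000 s).
Entry k is valid iff k * 192/15 <= 60 iff k <= 15 * 60 / 192 = 4.6875
n_valid = floor(4.6875) = 4
(n_stale = 15 - 4 = 11)

4


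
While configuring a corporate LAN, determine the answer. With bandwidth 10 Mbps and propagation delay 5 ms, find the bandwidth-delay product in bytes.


Given: bandwidth = 10 Mbps, delay = 5 ms
BDP in bits = 10 * 10^6 * 5 / 1000
BDP in bits = 50000
BDP in bytes = 50000 / 8 = 6250

6250


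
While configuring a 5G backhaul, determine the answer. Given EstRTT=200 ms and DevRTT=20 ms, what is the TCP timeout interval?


Given: EstRTT = 200 ms, DevRTT = 20 ms
Timeout = EstRTT + 4 * DevRTT
4 * DevRTT = 4 * 20 = 80
Timeout = 200 + 80 = 280 ms

280


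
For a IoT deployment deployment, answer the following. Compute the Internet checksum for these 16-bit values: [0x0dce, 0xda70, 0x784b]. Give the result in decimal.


Given words: [0x0dce, 0xda70, 0x784b]
Step 1: Sum all words
Raw sum = 3534 + 55920 + 30795 = 90249
Step 2: Fold carry: (24713 + 1) = 24714
One's complement = ~24714 & 0xFFFF = 40821

40821


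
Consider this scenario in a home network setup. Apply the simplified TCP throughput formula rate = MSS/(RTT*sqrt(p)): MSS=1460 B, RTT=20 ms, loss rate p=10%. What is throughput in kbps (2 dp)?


Given: MSS = 1460 bytes, RTT = 20 ms, loss = 10%
RTT in seconds = 20 / 1000 = 0.02
Loss rate = 10% = 0.1
sqrt(loss) = sqrt(0.1) = 0.316227766017
Throughput (bytes/s) = 1460 / (0.02 * 0.316227766017) = 230846.2692
Throughput (kbps) = 230846.2692 * 8 / 1000 = 1846.770154 -> 1846.77 kbps (2 dp)

1846.77


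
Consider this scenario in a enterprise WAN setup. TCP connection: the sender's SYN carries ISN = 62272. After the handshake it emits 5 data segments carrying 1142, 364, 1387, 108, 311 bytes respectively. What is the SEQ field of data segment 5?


The SYN occupies sequence number ISN = 62272, so the first data byte is ISN + 1 = 62273.
SEQ of data segment i = (ISN + 1) + sum of payload sizes of segments 1..i-1.
Segment 1: SEQ = 62273, payload = 1142 bytes
Segment 2: SEQ = 63415, payload = 364 bytes
Segment 3: SEQ = 63779, payload = 1387 bytes
Segment 4: SEQ = 65166, payload = 108 bytes
Segment 5: SEQ = 65274, payload = 311 bytes
SEQ of segment 5 = 62273 + 1142 + 364 + 1387 + 108 = 65274

65274


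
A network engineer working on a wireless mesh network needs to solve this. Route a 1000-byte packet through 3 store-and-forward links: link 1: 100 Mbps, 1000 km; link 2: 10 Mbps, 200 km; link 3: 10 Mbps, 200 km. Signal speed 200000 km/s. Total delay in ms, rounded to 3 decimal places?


Packet = 1000 bytes = 8000 bits. Store-and-forward: sum (t_trans + t_prop) per link.
Link 1: t_trans = 8000/(100*10^6) s = 0.0800 ms; t_prop = 1000/200000 s = 5.0000 ms; subtotal = 5.0800 ms
Link 2: t_trans = 8000/(10*10^6) s = 0.8000 ms; t_prop = 200/200000 s = 1.0000 ms; subtotal = 1.8000 ms
Link 3: t_trans = 8000/(10*10^6) s = 0.8000 ms; t_prop = 200/200000 s = 1.0000 ms; subtotal = 1.8000 ms
End-to-end = 5.0800 + 1.8000 + 1.8000 = 8.6800 ms -> 8.680 ms (3 dp)

8.680
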